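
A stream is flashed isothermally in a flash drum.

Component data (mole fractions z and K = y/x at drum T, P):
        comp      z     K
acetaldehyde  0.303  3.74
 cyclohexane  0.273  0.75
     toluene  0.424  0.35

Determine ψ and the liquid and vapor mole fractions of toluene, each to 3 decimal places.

Rachford–Rice: g(ψ) = Σ zᵢ(Kᵢ−1)/(1+ψ(Kᵢ−1)) = 0.
g(0) = ΣzᵢKᵢ − 1 = 0.486 and g(1) = 1 − Σzᵢ/Kᵢ = -0.656, so a root lies in (0, 1).
Newton iteration, ψ⁰ = 0.5:
  ψ = 0.500: g = -0.1360, g' = -0.820 → ψ = 0.334
  ψ = 0.334: g = 0.0068, g' = -0.932 → ψ = 0.342
Converged at ψ = 0.342.
Compositions from xᵢ = zᵢ/(1+ψ(Kᵢ−1)), yᵢ = Kᵢxᵢ:
  acetaldehyde: x = 0.157, y = 0.585
  cyclohexane: x = 0.298, y = 0.224
  toluene: x = 0.545, y = 0.191

ψ = 0.342, x_toluene = 0.545, y_toluene = 0.191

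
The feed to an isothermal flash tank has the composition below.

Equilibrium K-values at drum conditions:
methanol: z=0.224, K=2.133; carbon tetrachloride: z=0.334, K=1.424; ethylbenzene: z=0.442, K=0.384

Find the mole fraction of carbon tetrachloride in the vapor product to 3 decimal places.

Material balance + equilibrium reduce to Σ zᵢ(Kᵢ−1)/(1+β(Kᵢ−1)) = 0.
Feasibility: ΣzᵢKᵢ = 1.123, Σzᵢ/Kᵢ = 1.491 — both > 1, two phases present.
Iterate (Newton) starting at β = 0.53:
  β = 0.530: g = -0.1300, g' = -0.522 → β = 0.281
  β = 0.281: g = -0.0102, g' = -0.459 → β = 0.259
Converged at β = 0.259.
Compositions from xᵢ = zᵢ/(1+β(Kᵢ−1)), yᵢ = Kᵢxᵢ:
  methanol: x = 0.173, y = 0.369
  carbon tetrachloride: x = 0.301, y = 0.429
  ethylbenzene: x = 0.526, y = 0.202

y_carbon tetrachloride = 0.429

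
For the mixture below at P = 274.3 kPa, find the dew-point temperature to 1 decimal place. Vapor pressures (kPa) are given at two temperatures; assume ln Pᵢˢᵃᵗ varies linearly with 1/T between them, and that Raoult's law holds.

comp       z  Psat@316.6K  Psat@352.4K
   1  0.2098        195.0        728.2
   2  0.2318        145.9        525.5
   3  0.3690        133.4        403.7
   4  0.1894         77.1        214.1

Dew-point temperature: Σzᵢ·P/Pᵢˢᵃᵗ(T) = 1. Interpolate ln Pᵢˢᵃᵗ = aᵢ + bᵢ/T.
  T = 316.6 K: ΣzᵢP/Pᵢˢᵃᵗ = 2.1635
  T = 352.4 K: ΣzᵢP/Pᵢˢᵃᵗ = 0.6934
  T = 334.5 K: ΣzᵢP/Pᵢˢᵃᵗ = 1.1862
  T = 343.4 K: ΣzᵢP/Pᵢˢᵃᵗ = 0.9016
  T = 338.9 K: ΣzᵢP/Pᵢˢᵃᵗ = 1.0338
  T = 341.1 K: ΣzᵢP/Pᵢˢᵃᵗ = 0.9665
Interpolating between 338.9 K and 341.1 K gives T ≈ 340.0 K.

T = 340.0 K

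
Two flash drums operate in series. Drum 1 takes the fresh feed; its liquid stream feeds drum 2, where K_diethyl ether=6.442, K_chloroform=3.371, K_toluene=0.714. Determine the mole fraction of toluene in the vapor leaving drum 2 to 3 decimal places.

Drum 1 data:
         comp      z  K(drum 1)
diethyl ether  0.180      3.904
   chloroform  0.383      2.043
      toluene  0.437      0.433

Drum 1:
Rachford–Rice: g(ψ₁) = Σ zᵢ(Kᵢ−1)/(1+ψ₁(Kᵢ−1)) = 0.
Feasibility: ΣzᵢKᵢ = 1.674, Σzᵢ/Kᵢ = 1.243 — both > 1, two phases present.
Iterate (Newton) starting at ψ₁ = 0.54:
  ψ₁ = 0.540: g = 0.1020, g' = -0.693 → ψ₁ = 0.687
  ψ₁ = 0.687: g = 0.0012, g' = -0.688 → ψ₁ = 0.689
Converged at ψ₁ = 0.689.
Drum-1 compositions:
  diethyl ether: x = 0.060, y = 0.234
  chloroform: x = 0.223, y = 0.455
  toluene: x = 0.717, y = 0.311
Drum-2 feed = drum-1 liquid: z₂ = (0.0600, 0.2229, 0.7172).
Drum 2:
Material balance + equilibrium reduce to Σ zᵢ(Kᵢ−1)/(1+ψ₂(Kᵢ−1)) = 0.
Feasibility: ΣzᵢKᵢ = 1.650, Σzᵢ/Kᵢ = 1.080 — both > 1, two phases present.
Newton iteration, ψ₂⁰ = 0.43:
  ψ₂ = 0.430: g = 0.1255, g' = -0.543 → ψ₂ = 0.661
  ψ₂ = 0.661: g = 0.0238, g' = -0.363 → ψ₂ = 0.727
  ψ₂ = 0.727: g = 0.0010, g' = -0.335 → ψ₂ = 0.730
Converged at ψ₂ = 0.730.
  diethyl ether: x = 0.012, y = 0.078
  chloroform: x = 0.082, y = 0.275
  toluene: x = 0.906, y = 0.647

y_toluene (drum 2) = 0.647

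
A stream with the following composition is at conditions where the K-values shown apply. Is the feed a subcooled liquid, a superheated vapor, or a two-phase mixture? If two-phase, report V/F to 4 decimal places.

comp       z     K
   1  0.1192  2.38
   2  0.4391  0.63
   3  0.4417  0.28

ΣzᵢKᵢ = 0.6840; Σzᵢ/Kᵢ = 2.3246.
Since ΣzᵢKᵢ < 1 the mixture is below its bubble point — single liquid phase.

subcooled liquid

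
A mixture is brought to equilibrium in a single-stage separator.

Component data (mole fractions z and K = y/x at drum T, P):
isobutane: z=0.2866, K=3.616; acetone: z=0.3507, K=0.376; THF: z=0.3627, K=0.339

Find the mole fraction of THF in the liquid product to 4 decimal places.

x_THF = 0.4096

Newton iteration, ψ⁰ = 0.5:
  ψ = 0.5000: g = -0.35133, g' = -1.0102 → ψ = 0.1522
  ψ = 0.1522: g = 0.02783, g' = -1.3658 → ψ = 0.1726
  ψ = 0.1726: g = 0.00064, g' = -1.3043 → ψ = 0.1731
Converged at ψ = 0.1731.
Compositions from xᵢ = zᵢ/(1+ψ(Kᵢ−1)), yᵢ = Kᵢxᵢ:
  isobutane: x = 0.1973, y = 0.7133
  acetone: x = 0.3932, y = 0.1478
  THF: x = 0.4096, y = 0.1388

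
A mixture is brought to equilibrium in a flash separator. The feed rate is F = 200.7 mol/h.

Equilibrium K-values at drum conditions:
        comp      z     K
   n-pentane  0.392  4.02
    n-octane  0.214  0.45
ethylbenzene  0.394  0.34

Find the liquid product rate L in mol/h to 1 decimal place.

L = 114.8 mol/h

Material balance + equilibrium reduce to Σ zᵢ(Kᵢ−1)/(1+ψ(Kᵢ−1)) = 0.
Check two-phase: ΣzᵢKᵢ = 1.806 > 1 and Σzᵢ/Kᵢ = 1.732 > 1, so g(0) = 0.806 > 0 and g(1) = -0.732 < 0.
Newton iteration, ψ⁰ = 0.5:
  ψ = 0.500: g = -0.0788, g' = -1.073 → ψ = 0.427
  ψ = 0.427: g = 0.0017, g' = -1.126 → ψ = 0.428
Converged at ψ = 0.428.
Then V = ψ·F = 0.4280·200.7 = 85.9 mol/h and L = F − V = 114.8 mol/h.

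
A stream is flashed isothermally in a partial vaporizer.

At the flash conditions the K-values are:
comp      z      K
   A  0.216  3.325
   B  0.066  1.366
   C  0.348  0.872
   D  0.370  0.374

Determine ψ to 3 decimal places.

ψ = 0.279

Material balance + equilibrium reduce to Σ zᵢ(Kᵢ−1)/(1+ψ(Kᵢ−1)) = 0.
Feasibility: ΣzᵢKᵢ = 1.250, Σzᵢ/Kᵢ = 1.502 — both > 1, two phases present.
Iterate (Newton) starting at ψ = 0.5:
  ψ = 0.500: g = -0.1321, g' = -0.570 → ψ = 0.268
  ψ = 0.268: g = 0.0069, g' = -0.666 → ψ = 0.278
  ψ = 0.278: g = 0.0000, g' = -0.656 → ψ = 0.279
Converged at ψ = 0.279.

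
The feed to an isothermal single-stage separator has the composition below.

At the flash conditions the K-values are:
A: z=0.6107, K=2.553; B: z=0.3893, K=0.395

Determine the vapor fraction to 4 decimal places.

Rachford–Rice: g(ψ) = Σ zᵢ(Kᵢ−1)/(1+ψ(Kᵢ−1)) = 0.
Check two-phase: ΣzᵢKᵢ = 1.7129 > 1 and Σzᵢ/Kᵢ = 1.2248 > 1, so g(0) = 0.7129 > 0 and g(1) = -0.2248 < 0.
Iterate (Newton) starting at ψ = 0.53:
  ψ = 0.5300: g = 0.17353, g' = -0.7519 → ψ = 0.7608
  ψ = 0.7608: g = -0.00163, g' = -0.7987 → ψ = 0.7587
Converged at ψ = 0.7587.

ψ = 0.7587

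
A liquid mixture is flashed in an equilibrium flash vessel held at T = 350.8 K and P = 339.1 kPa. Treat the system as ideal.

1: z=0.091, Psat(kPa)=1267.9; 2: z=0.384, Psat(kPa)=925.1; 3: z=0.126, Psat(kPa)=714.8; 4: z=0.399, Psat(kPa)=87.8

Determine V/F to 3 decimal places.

V/F = 0.575

Raoult's law: Kᵢ = Pᵢˢᵃᵗ/P = Pᵢˢᵃᵗ/339.1.
  K_1 = 1267.9/339.1 = 3.73902, K_2 = 925.1/339.1 = 2.72810, K_3 = 714.8/339.1 = 2.10793, K_4 = 87.8/339.1 = 0.25892
Rachford–Rice: g(V/F) = Σ zᵢ(Kᵢ−1)/(1+V/F(Kᵢ−1)) = 0.
g(0) = ΣzᵢKᵢ − 1 = 0.757 and g(1) = 1 − Σzᵢ/Kᵢ = -0.766, so a root lies in (0, 1).
Newton iteration, V/F⁰ = 0.5:
  V/F = 0.500: g = 0.0813, g' = -1.069 → V/F = 0.576
  V/F = 0.576: g = -0.0015, g' = -1.116 → V/F = 0.575
Converged at V/F = 0.575.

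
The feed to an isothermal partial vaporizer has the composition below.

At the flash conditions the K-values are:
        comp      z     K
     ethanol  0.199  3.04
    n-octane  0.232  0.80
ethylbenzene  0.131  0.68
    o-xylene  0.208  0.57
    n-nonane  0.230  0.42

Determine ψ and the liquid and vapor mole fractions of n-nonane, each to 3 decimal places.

ψ = 0.116, x_n-nonane = 0.247, y_n-nonane = 0.104

Newton–Raphson from ψ = 0.5:
  ψ = 0.500: g = -0.2023, g' = -0.449 → ψ = 0.050
  ψ = 0.050: g = 0.0503, g' = -0.828 → ψ = 0.111
  ψ = 0.111: g = 0.0039, g' = -0.706 → ψ = 0.116
Converged at ψ = 0.116.
Compositions from xᵢ = zᵢ/(1+ψ(Kᵢ−1)), yᵢ = Kᵢxᵢ:
  ethanol: x = 0.161, y = 0.489
  n-octane: x = 0.238, y = 0.190
  ethylbenzene: x = 0.136, y = 0.093
  o-xylene: x = 0.219, y = 0.125
  n-nonane: x = 0.247, y = 0.104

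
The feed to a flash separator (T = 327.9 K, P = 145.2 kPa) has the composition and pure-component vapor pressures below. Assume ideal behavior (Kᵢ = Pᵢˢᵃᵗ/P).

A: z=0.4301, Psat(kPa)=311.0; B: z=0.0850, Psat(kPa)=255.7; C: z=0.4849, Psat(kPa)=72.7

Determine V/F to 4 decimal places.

V/F = 0.5789

Raoult's law: Kᵢ = Pᵢˢᵃᵗ/P = Pᵢˢᵃᵗ/145.2.
  K_A = 311.0/145.2 = 2.141873, K_B = 255.7/145.2 = 1.761019, K_C = 72.7/145.2 = 0.500689
Newton–Raphson from V/F = 0.58:
  V/F = 0.5800: g = -0.00049, g' = -0.4662 → V/F = 0.5789
Converged at V/F = 0.5789.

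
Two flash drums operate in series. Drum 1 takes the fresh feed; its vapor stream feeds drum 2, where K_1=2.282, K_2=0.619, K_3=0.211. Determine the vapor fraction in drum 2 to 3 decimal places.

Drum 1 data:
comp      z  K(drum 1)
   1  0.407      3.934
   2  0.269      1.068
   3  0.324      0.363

V/F (drum 2) = 0.463

Drum 1:
Rachford–Rice: g(ψ₁) = Σ zᵢ(Kᵢ−1)/(1+ψ₁(Kᵢ−1)) = 0.
g(0) = ΣzᵢKᵢ − 1 = 1.006 and g(1) = 1 − Σzᵢ/Kᵢ = -0.248, so a root lies in (0, 1).
Iterate (Newton) starting at ψ₁ = 0.42:
  ψ₁ = 0.420: g = 0.2710, g' = -0.949 → ψ₁ = 0.705
  ψ₁ = 0.705: g = 0.0317, g' = -0.807 → ψ₁ = 0.745
  ψ₁ = 0.745: g = -0.0003, g' = -0.822 → ψ₁ = 0.744
Converged at ψ₁ = 0.744.
Drum-1 compositions:
  1: x = 0.128, y = 0.503
  2: x = 0.256, y = 0.273
  3: x = 0.616, y = 0.224
Drum-2 feed = drum-1 vapor: z₂ = (0.5029, 0.2735, 0.2237).
Drum 2:
Rachford–Rice: g(ψ₂) = Σ zᵢ(Kᵢ−1)/(1+ψ₂(Kᵢ−1)) = 0.
g(0) = ΣzᵢKᵢ − 1 = 0.364 and g(1) = 1 − Σzᵢ/Kᵢ = -0.722, so a root lies in (0, 1).
Newton iteration, ψ₂⁰ = 0.37:
  ψ₂ = 0.370: g = 0.0668, g' = -0.712 → ψ₂ = 0.464
  ψ₂ = 0.464: g = -0.0006, g' = -0.730 → ψ₂ = 0.463
Converged at ψ₂ = 0.463.
  1: x = 0.316, y = 0.720
  2: x = 0.332, y = 0.206
  3: x = 0.352, y = 0.074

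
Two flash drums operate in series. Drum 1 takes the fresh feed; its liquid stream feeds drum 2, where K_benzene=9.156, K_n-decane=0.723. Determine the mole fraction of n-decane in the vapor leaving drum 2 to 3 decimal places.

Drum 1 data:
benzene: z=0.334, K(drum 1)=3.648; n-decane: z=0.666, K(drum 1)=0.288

Drum 1:
Binary case is linear: z₁(K₁−1)(1+ψ₁(K₂−1)) + z₂(K₂−1)(1+ψ₁(K₁−1)) = 0
⇒ ψ₁ = [z₁(K₁−1)+z₂(K₂−1)] / [−(K₁−1)(K₂−1)] = 0.4102/1.8854 = 0.218
Drum-1 compositions:
  benzene: x = 0.212, y = 0.773
  n-decane: x = 0.788, y = 0.227
Drum-2 feed = drum-1 liquid: z₂ = (0.2119, 0.7881).
Drum 2:
Rachford–Rice: g(ψ₂) = Σ zᵢ(Kᵢ−1)/(1+ψ₂(Kᵢ−1)) = 0.
Feasibility: ΣzᵢKᵢ = 2.510, Σzᵢ/Kᵢ = 1.113 — both > 1, two phases present.
Binary case is linear: z₁(K₁−1)(1+ψ₂(K₂−1)) + z₂(K₂−1)(1+ψ₂(K₁−1)) = 0
⇒ ψ₂ = [z₁(K₁−1)+z₂(K₂−1)] / [−(K₁−1)(K₂−1)] = 1.5100/2.2592 = 0.668
  benzene: x = 0.033, y = 0.301
  n-decane: x = 0.967, y = 0.699

y_n-decane (drum 2) = 0.699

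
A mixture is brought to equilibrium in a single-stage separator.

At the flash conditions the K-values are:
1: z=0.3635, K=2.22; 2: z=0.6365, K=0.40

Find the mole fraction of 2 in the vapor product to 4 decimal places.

y_2 = 0.2681

Rachford–Rice: g(ψ) = Σ zᵢ(Kᵢ−1)/(1+ψ(Kᵢ−1)) = 0.
Feasibility: ΣzᵢKᵢ = 1.0616, Σzᵢ/Kᵢ = 1.7550 — both > 1, two phases present.
Binary case is linear: z₁(K₁−1)(1+ψ(K₂−1)) + z₂(K₂−1)(1+ψ(K₁−1)) = 0
⇒ ψ = [z₁(K₁−1)+z₂(K₂−1)] / [−(K₁−1)(K₂−1)] = 0.06157/0.73200 = 0.0841
Compositions from xᵢ = zᵢ/(1+ψ(Kᵢ−1)), yᵢ = Kᵢxᵢ:
  1: x = 0.3297, y = 0.7319
  2: x = 0.6703, y = 0.2681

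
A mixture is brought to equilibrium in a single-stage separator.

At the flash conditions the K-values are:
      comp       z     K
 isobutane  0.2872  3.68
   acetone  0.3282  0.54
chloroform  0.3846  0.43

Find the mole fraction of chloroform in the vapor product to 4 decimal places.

Rachford–Rice: g(ψ) = Σ zᵢ(Kᵢ−1)/(1+ψ(Kᵢ−1)) = 0.
g(0) = ΣzᵢKᵢ − 1 = 0.3995 and g(1) = 1 − Σzᵢ/Kᵢ = -0.5802, so a root lies in (0, 1).
Iterate (Newton) starting at ψ = 0.32:
  ψ = 0.3200: g = -0.03081, g' = -0.8802 → ψ = 0.2850
  ψ = 0.2850: g = 0.00090, g' = -0.9332 → ψ = 0.2860
Converged at ψ = 0.2860.
Compositions from xᵢ = zᵢ/(1+ψ(Kᵢ−1)), yᵢ = Kᵢxᵢ:
  isobutane: x = 0.1626, y = 0.5983
  acetone: x = 0.3779, y = 0.2041
  chloroform: x = 0.4595, y = 0.1976

y_chloroform = 0.1976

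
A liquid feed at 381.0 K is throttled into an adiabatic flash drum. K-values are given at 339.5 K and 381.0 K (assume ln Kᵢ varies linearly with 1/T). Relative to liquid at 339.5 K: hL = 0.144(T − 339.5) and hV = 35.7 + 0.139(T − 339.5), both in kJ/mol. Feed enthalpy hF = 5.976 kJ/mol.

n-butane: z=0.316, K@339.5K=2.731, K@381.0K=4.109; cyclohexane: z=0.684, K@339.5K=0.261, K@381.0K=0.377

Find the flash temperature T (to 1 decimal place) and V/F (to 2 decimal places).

Adiabatic flash: solve Rachford–Rice at each trial T, then check hF = ψ·hV(T) + (1−ψ)·hL(T).
  T = 339.5 K: K = (2.731, 0.261), RR gives ψ = 0.032, H_out = 1.159 kJ/mol
  T = 381.0 K: K = (4.109, 0.377), RR gives ψ = 0.287, H_out = 16.170 kJ/mol
  T = 360.2 K: K = (3.388, 0.317), RR gives ψ = 0.176, H_out = 9.251 kJ/mol
  T = 349.9 K: K = (3.053, 0.289), RR gives ψ = 0.111, H_out = 5.455 kJ/mol
  T = 355.0 K: K = (3.217, 0.302), RR gives ψ = 0.144, H_out = 7.379 kJ/mol
  T = 352.4 K: K = (3.133, 0.295), RR gives ψ = 0.128, H_out = 6.410 kJ/mol
  T = 351.1 K: K = (3.091, 0.292), RR gives ψ = 0.119, H_out = 5.916 kJ/mol
Linear interpolation between T = 351.1 (H_out = 5.916) and T = 352.4 (H_out = 6.410) on hF = 5.976 gives T ≈ 351.3 K, at which ψ = 0.12.

T = 351.3 K, V/F = 0.12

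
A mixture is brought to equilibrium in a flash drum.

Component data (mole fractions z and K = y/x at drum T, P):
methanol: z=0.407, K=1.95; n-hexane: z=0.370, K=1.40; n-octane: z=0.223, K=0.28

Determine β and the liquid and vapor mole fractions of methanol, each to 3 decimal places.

β = 0.736, x_methanol = 0.239, y_methanol = 0.467

Iterate (Newton) starting at β = 0.56:
  β = 0.560: g = 0.1043, g' = -0.521 → β = 0.760
  β = 0.760: g = -0.0168, g' = -0.723 → β = 0.737
  β = 0.737: g = -0.0004, g' = -0.687 → β = 0.736
Converged at β = 0.736.
Compositions from xᵢ = zᵢ/(1+β(Kᵢ−1)), yᵢ = Kᵢxᵢ:
  methanol: x = 0.239, y = 0.467
  n-hexane: x = 0.286, y = 0.400
  n-octane: x = 0.475, y = 0.133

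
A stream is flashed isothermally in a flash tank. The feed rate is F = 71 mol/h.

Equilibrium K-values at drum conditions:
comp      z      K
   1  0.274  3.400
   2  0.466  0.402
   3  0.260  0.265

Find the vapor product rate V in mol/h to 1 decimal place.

Newton iteration, ψ⁰ = 0.5:
  ψ = 0.500: g = -0.4008, g' = -1.016 → ψ = 0.106
  ψ = 0.106: g = 0.0199, g' = -1.359 → ψ = 0.120
  ψ = 0.120: g = 0.0003, g' = -1.313 → ψ = 0.121
Converged at ψ = 0.121.
Then V = ψ·F = 0.1206·71 = 8.6 mol/h and L = F − V = 62.4 mol/h.

V = 8.6 mol/h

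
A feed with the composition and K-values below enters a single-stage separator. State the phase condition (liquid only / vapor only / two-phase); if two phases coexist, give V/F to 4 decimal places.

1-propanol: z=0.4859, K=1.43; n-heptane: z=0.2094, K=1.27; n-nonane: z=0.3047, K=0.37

two-phase, V/F = 0.3025

ΣzᵢKᵢ = 1.0735; Σzᵢ/Kᵢ = 1.3282.
Both exceed 1, so a two-phase solution exists.
Let ψ = V/F and solve Σ zᵢ(Kᵢ−1)/(1+ψ(Kᵢ−1)) = 0.
Newton–Raphson from ψ = 0.5:
  ψ = 0.5000: g = -0.05846, g' = -0.3304 → ψ = 0.3231
  ψ = 0.3231: g = -0.00557, g' = -0.2728 → ψ = 0.3027
  ψ = 0.3027: g = -0.00005, g' = -0.2680 → ψ = 0.3025
Converged at ψ = 0.3025.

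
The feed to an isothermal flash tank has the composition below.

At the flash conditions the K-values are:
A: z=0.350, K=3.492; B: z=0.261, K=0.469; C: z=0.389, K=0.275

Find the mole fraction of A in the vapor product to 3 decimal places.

Material balance + equilibrium reduce to Σ zᵢ(Kᵢ−1)/(1+β(Kᵢ−1)) = 0.
g(0) = ΣzᵢKᵢ − 1 = 0.452 and g(1) = 1 − Σzᵢ/Kᵢ = -1.071, so a root lies in (0, 1).
Newton iteration, β⁰ = 0.5:
  β = 0.500: g = -0.2427, g' = -1.070 → β = 0.273
  β = 0.273: g = 0.0051, g' = -1.188 → β = 0.278
Converged at β = 0.278.
Compositions from xᵢ = zᵢ/(1+β(Kᵢ−1)), yᵢ = Kᵢxᵢ:
  A: x = 0.207, y = 0.723
  B: x = 0.306, y = 0.144
  C: x = 0.487, y = 0.134

y_A = 0.723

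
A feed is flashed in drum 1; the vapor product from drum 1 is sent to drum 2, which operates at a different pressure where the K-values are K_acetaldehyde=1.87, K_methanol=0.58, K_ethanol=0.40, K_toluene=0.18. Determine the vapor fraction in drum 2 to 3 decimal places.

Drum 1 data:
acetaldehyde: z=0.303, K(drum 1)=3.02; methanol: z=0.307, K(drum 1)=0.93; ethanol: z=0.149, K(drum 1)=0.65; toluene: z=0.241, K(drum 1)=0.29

Drum 1:
Rachford–Rice: g(ψ₁) = Σ zᵢ(Kᵢ−1)/(1+ψ₁(Kᵢ−1)) = 0.
Feasibility: ΣzᵢKᵢ = 1.367, Σzᵢ/Kᵢ = 1.491 — both > 1, two phases present.
Iterate (Newton) starting at ψ₁ = 0.59:
  ψ₁ = 0.590: g = -0.1033, g' = -0.648 → ψ₁ = 0.430
  ψ₁ = 0.430: g = -0.0026, g' = -0.633 → ψ₁ = 0.426
Converged at ψ₁ = 0.426.
Drum-1 compositions:
  acetaldehyde: x = 0.163, y = 0.492
  methanol: x = 0.316, y = 0.294
  ethanol: x = 0.175, y = 0.114
  toluene: x = 0.346, y = 0.100
Drum-2 feed = drum-1 vapor: z₂ = (0.4916, 0.2943, 0.1138, 0.1002).
Drum 2:
Material balance + equilibrium reduce to Σ zᵢ(Kᵢ−1)/(1+ψ₂(Kᵢ−1)) = 0.
Feasibility: ΣzᵢKᵢ = 1.154, Σzᵢ/Kᵢ = 1.612 — both > 1, two phases present.
Iterate (Newton) starting at ψ₂ = 0.5:
  ψ₂ = 0.500: g = -0.0953, g' = -0.541 → ψ₂ = 0.324
  ψ₂ = 0.324: g = -0.0061, g' = -0.484 → ψ₂ = 0.311
Converged at ψ₂ = 0.311.
  acetaldehyde: x = 0.387, y = 0.723
  methanol: x = 0.339, y = 0.196
  ethanol: x = 0.140, y = 0.056
  toluene: x = 0.135, y = 0.024

V/F (drum 2) = 0.311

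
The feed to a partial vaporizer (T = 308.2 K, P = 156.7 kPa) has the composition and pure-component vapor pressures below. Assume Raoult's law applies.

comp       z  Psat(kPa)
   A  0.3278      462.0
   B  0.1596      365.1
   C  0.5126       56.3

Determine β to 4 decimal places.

β = 0.4632

Raoult's law: Kᵢ = Pᵢˢᵃᵗ/P = Pᵢˢᵃᵗ/156.7.
  K_A = 462.0/156.7 = 2.948309, K_B = 365.1/156.7 = 2.329930, K_C = 56.3/156.7 = 0.359285
Rachford–Rice: g(β) = Σ zᵢ(Kᵢ−1)/(1+β(Kᵢ−1)) = 0.
Check two-phase: ΣzᵢKᵢ = 1.5225 > 1 and Σzᵢ/Kᵢ = 1.6064 > 1, so g(0) = 0.5225 > 0 and g(1) = -0.6064 < 0.
Newton iteration, β⁰ = 0.35:
  β = 0.3500: g = 0.10119, g' = -0.9210 → β = 0.4599
  β = 0.4599: g = 0.00293, g' = -0.8778 → β = 0.4632
Converged at β = 0.4632.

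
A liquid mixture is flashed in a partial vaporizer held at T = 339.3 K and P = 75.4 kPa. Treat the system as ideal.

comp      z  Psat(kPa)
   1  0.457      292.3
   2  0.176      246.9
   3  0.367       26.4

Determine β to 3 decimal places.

Raoult's law: Kᵢ = Pᵢˢᵃᵗ/P = Pᵢˢᵃᵗ/75.4.
  K_1 = 292.3/75.4 = 3.87666, K_2 = 246.9/75.4 = 3.27454, K_3 = 26.4/75.4 = 0.35013
Rachford–Rice: g(β) = Σ zᵢ(Kᵢ−1)/(1+β(Kᵢ−1)) = 0.
Check two-phase: ΣzᵢKᵢ = 2.476 > 1 and Σzᵢ/Kᵢ = 1.220 > 1, so g(0) = 1.476 > 0 and g(1) = -0.220 < 0.
Newton iteration, β⁰ = 0.5:
  β = 0.500: g = 0.3732, g' = -1.176 → β = 0.817
  β = 0.817: g = 0.0235, g' = -1.153 → β = 0.838
Converged at β = 0.838.

β = 0.838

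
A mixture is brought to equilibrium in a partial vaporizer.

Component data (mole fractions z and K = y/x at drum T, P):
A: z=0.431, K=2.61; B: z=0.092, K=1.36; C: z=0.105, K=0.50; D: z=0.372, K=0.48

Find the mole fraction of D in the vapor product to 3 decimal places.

Iterate (Newton) starting at V/F = 0.5:
  V/F = 0.500: g = 0.0811, g' = -0.582 → V/F = 0.639
  V/F = 0.639: g = 0.0019, g' = -0.562 → V/F = 0.643
Converged at V/F = 0.643.
Compositions from xᵢ = zᵢ/(1+V/F(Kᵢ−1)), yᵢ = Kᵢxᵢ:
  A: x = 0.212, y = 0.553
  B: x = 0.075, y = 0.102
  C: x = 0.155, y = 0.077
  D: x = 0.559, y = 0.268

y_D = 0.268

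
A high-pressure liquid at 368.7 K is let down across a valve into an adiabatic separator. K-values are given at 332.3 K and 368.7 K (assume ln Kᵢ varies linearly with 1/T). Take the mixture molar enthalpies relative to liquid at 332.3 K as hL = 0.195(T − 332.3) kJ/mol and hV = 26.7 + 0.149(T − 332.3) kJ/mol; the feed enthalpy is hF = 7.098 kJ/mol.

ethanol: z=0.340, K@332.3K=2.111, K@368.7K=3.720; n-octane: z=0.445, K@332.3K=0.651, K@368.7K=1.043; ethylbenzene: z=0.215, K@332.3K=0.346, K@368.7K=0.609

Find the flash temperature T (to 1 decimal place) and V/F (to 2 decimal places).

T = 335.1 K, V/F = 0.25

Adiabatic flash: solve Rachford–Rice at each trial T, then check hF = ψ·hV(T) + (1−ψ)·hL(T).
  T = 332.3 K: K = (2.111, 0.651, 0.346), RR gives ψ = 0.158, H_out = 4.227 kJ/mol
  T = 368.7 K: K = (3.720, 1.043, 0.609), RR gives ψ = 1.000, H_out = 32.124 kJ/mol
  T = 350.5 K: K = (2.844, 0.834, 0.466), RR gives ψ = 0.717, H_out = 22.098 kJ/mol
  T = 341.4 K: K = (2.460, 0.739, 0.403), RR gives ψ = 0.434, H_out = 13.172 kJ/mol
  T = 336.9 K: K = (2.283, 0.695, 0.374), RR gives ψ = 0.300, H_out = 8.835 kJ/mol
  T = 334.6 K: K = (2.196, 0.673, 0.360), RR gives ψ = 0.230, H_out = 6.566 kJ/mol
Linear interpolation between T = 334.6 (H_out = 6.566) and T = 336.9 (H_out = 8.835) on hF = 7.098 gives T ≈ 335.1 K, at which ψ = 0.25.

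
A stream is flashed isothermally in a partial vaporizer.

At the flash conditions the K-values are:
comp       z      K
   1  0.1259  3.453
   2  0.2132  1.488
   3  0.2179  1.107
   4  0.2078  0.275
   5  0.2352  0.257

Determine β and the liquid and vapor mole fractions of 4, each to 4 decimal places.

β = 0.1239, x_4 = 0.2283, y_4 = 0.0628

Let β = V/F and solve Σ zᵢ(Kᵢ−1)/(1+β(Kᵢ−1)) = 0.
Feasibility: ΣzᵢKᵢ = 1.1108, Σzᵢ/Kᵢ = 2.0474 — both > 1, two phases present.
Newton iteration, β⁰ = 0.7:
  β = 0.7000: g = -0.45714, g' = -1.1471 → β = 0.3015
  β = 0.3015: g = -0.12716, g' = -0.6858 → β = 0.1160
  β = 0.1160: g = 0.00616, g' = -0.7927 → β = 0.1238
  β = 0.1238: g = 0.00004, g' = -0.7826 → β = 0.1239
Converged at β = 0.1239.
Compositions from xᵢ = zᵢ/(1+β(Kᵢ−1)), yᵢ = Kᵢxᵢ:
  1: x = 0.0966, y = 0.3334
  2: x = 0.2010, y = 0.2992
  3: x = 0.2150, y = 0.2381
  4: x = 0.2283, y = 0.0628
  5: x = 0.2590, y = 0.0666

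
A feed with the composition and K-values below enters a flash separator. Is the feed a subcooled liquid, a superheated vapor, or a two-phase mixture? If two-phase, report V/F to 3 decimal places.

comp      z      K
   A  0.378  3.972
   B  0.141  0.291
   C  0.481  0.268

two-phase, V/F = 0.311

ΣzᵢKᵢ = 1.671; Σzᵢ/Kᵢ = 2.374.
Both exceed 1, so a two-phase solution exists.
Material balance + equilibrium reduce to Σ zᵢ(Kᵢ−1)/(1+ψ(Kᵢ−1)) = 0.
Iterate (Newton) starting at ψ = 0.5:
  ψ = 0.500: g = -0.2583, g' = -1.352 → ψ = 0.309
  ψ = 0.309: g = 0.0028, g' = -1.454 → ψ = 0.311
Converged at ψ = 0.311.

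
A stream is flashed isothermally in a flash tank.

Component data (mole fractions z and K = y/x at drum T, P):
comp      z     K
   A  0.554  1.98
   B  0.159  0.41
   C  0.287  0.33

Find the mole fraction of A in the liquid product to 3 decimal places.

Iterate (Newton) starting at ψ = 0.66:
  ψ = 0.660: g = -0.1687, g' = -0.759 → ψ = 0.438
  ψ = 0.438: g = -0.0186, g' = -0.619 → ψ = 0.408
  ψ = 0.408: g = -0.0001, g' = -0.611 → ψ = 0.407
Converged at ψ = 0.407.
Compositions from xᵢ = zᵢ/(1+ψ(Kᵢ−1)), yᵢ = Kᵢxᵢ:
  A: x = 0.396, y = 0.784
  B: x = 0.209, y = 0.086
  C: x = 0.395, y = 0.130

x_A = 0.396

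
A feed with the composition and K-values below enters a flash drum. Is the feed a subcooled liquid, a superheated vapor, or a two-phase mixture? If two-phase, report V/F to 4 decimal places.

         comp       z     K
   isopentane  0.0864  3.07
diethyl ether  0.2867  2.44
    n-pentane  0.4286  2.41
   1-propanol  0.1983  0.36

superheated vapor

ΣzᵢKᵢ = 2.0691; Σzᵢ/Kᵢ = 0.8743.
Since Σzᵢ/Kᵢ < 1 the mixture is above its dew point — single vapor phase.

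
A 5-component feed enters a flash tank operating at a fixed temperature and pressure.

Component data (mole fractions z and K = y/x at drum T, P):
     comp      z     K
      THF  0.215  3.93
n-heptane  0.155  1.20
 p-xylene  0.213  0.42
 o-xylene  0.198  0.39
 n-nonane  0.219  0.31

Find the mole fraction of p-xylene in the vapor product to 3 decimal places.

Newton iteration, V/F⁰ = 0.43:
  V/F = 0.430: g = -0.2359, g' = -0.840 → V/F = 0.149
  V/F = 0.149: g = 0.0319, g' = -1.204 → V/F = 0.176
  V/F = 0.176: g = 0.0011, g' = -1.127 → V/F = 0.177
Converged at V/F = 0.177.
Compositions from xᵢ = zᵢ/(1+V/F(Kᵢ−1)), yᵢ = Kᵢxᵢ:
  THF: x = 0.142, y = 0.557
  n-heptane: x = 0.150, y = 0.180
  p-xylene: x = 0.237, y = 0.100
  o-xylene: x = 0.222, y = 0.087
  n-nonane: x = 0.249, y = 0.077

y_p-xylene = 0.100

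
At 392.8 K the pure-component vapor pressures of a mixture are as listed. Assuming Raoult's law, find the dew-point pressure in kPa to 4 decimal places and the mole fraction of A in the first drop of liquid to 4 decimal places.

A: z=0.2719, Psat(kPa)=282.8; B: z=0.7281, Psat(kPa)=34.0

Pdew = 44.6904 kPa, x_A = 0.0430

At the dew point ψ → 1, so Σzᵢ/Kᵢ = 1 with Kᵢ = Pᵢˢᵃᵗ/P ⇒ 1/P = Σzᵢ/Pᵢˢᵃᵗ.
1/P = 0.2719/282.8 + 0.7281/34.0 = 0.0223762 ⇒ P = 44.6904 kPa
xᵢ = zᵢP/Pᵢˢᵃᵗ ⇒ x_A = 0.2719·44.6904/282.8 = 0.0430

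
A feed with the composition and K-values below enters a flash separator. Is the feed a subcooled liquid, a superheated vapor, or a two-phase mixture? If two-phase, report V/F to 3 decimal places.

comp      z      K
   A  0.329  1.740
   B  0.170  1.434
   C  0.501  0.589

two-phase, V/F = 0.417

ΣzᵢKᵢ = 1.111; Σzᵢ/Kᵢ = 1.158.
Both exceed 1, so a two-phase solution exists.
Material balance + equilibrium reduce to Σ zᵢ(Kᵢ−1)/(1+ψ(Kᵢ−1)) = 0.
Newton–Raphson from ψ = 0.5:
  ψ = 0.500: g = -0.0208, g' = -0.252 → ψ = 0.417
Converged at ψ = 0.417.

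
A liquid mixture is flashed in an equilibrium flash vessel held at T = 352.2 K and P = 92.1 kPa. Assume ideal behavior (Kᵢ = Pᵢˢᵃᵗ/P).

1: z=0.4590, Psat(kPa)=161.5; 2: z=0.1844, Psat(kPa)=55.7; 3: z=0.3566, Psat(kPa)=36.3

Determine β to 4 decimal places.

β = 0.1391

Raoult's law: Kᵢ = Pᵢˢᵃᵗ/P = Pᵢˢᵃᵗ/92.1.
  K_1 = 161.5/92.1 = 1.753529, K_2 = 55.7/92.1 = 0.604777, K_3 = 36.3/92.1 = 0.394137
Let β = V/F and solve Σ zᵢ(Kᵢ−1)/(1+β(Kᵢ−1)) = 0.
Feasibility: ΣzᵢKᵢ = 1.0569, Σzᵢ/Kᵢ = 1.4714 — both > 1, two phases present.
Newton–Raphson from β = 0.5:
  β = 0.5000: g = -0.14955, g' = -0.4516 → β = 0.1689
  β = 0.1689: g = -0.01194, g' = -0.4006 → β = 0.1391
Converged at β = 0.1391.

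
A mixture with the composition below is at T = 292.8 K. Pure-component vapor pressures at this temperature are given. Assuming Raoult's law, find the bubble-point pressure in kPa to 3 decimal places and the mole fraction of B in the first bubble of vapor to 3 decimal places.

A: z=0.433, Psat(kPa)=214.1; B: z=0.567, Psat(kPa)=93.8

Pbub = 145.890 kPa, y_B = 0.365

At the bubble point ψ → 0, so ΣzᵢKᵢ = 1 with Kᵢ = Pᵢˢᵃᵗ/P ⇒ P = ΣzᵢPᵢˢᵃᵗ.
P = 0.433·214.1 + 0.567·93.8 = 145.890 kPa
yᵢ = zᵢPᵢˢᵃᵗ/P ⇒ y_B = 0.567·93.8/145.890 = 0.365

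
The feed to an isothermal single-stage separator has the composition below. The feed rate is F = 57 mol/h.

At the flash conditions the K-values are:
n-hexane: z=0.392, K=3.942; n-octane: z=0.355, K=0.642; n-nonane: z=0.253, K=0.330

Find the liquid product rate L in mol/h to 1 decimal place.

Rachford–Rice: g(β) = Σ zᵢ(Kᵢ−1)/(1+β(Kᵢ−1)) = 0.
Check two-phase: ΣzᵢKᵢ = 1.857 > 1 and Σzᵢ/Kᵢ = 1.419 > 1, so g(0) = 0.857 > 0 and g(1) = -0.419 < 0.
Iterate (Newton) starting at β = 0.35:
  β = 0.350: g = 0.2015, g' = -1.077 → β = 0.537
  β = 0.537: g = 0.0248, g' = -0.857 → β = 0.566
Converged at β = 0.566.
Then V = β·F = 0.5663·57 = 32.3 mol/h and L = F − V = 24.7 mol/h.

L = 24.7 mol/h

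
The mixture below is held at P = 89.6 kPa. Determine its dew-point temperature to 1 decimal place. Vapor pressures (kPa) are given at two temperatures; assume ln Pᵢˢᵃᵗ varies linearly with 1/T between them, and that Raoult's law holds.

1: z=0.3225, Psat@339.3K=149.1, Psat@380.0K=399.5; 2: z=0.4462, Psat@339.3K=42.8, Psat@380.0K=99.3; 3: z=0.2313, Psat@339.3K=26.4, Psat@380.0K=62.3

Dew-point temperature: Σzᵢ·P/Pᵢˢᵃᵗ(T) = 1. Interpolate ln Pᵢˢᵃᵗ = aᵢ + bᵢ/T.
  T = 339.3 K: ΣzᵢP/Pᵢˢᵃᵗ = 1.9129
  T = 380.0 K: ΣzᵢP/Pᵢˢᵃᵗ = 0.8076
  T = 359.6 K: ΣzᵢP/Pᵢˢᵃᵗ = 1.2140
  T = 369.8 K: ΣzᵢP/Pᵢˢᵃᵗ = 0.9846
  T = 364.7 K: ΣzᵢP/Pᵢˢᵃᵗ = 1.0917
  T = 367.2 K: ΣzᵢP/Pᵢˢᵃᵗ = 1.0374
Interpolating between 367.2 K and 369.8 K gives T ≈ 369.0 K.

T = 369.0 K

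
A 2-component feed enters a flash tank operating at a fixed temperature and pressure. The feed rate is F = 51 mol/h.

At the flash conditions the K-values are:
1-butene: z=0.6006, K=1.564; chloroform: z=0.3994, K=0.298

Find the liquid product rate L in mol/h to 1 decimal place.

L = 43.5 mol/h

Binary case is linear: z₁(K₁−1)(1+ψ(K₂−1)) + z₂(K₂−1)(1+ψ(K₁−1)) = 0
⇒ ψ = [z₁(K₁−1)+z₂(K₂−1)] / [−(K₁−1)(K₂−1)] = 0.05836/0.39593 = 0.1474
Then V = ψ·F = 0.1474·51 = 7.5 mol/h and L = F − V = 43.5 mol/h.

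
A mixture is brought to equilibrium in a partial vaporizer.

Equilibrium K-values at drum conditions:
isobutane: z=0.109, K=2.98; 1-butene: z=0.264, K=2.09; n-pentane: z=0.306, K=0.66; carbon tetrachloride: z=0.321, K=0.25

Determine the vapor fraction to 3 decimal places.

Iterate (Newton) starting at ψ = 0.5:
  ψ = 0.500: g = -0.2158, g' = -0.753 → ψ = 0.213
  ψ = 0.213: g = -0.0136, g' = -0.715 → ψ = 0.194
Converged at ψ = 0.194.

ψ = 0.194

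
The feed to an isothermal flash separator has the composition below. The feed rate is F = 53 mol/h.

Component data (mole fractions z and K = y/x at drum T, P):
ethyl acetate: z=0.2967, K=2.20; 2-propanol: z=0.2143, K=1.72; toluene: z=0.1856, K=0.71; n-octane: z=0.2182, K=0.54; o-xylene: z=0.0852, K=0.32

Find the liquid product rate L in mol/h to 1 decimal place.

L = 19.6 mol/h

Material balance + equilibrium reduce to Σ zᵢ(Kᵢ−1)/(1+ψ(Kᵢ−1)) = 0.
g(0) = ΣzᵢKᵢ − 1 = 0.2982 and g(1) = 1 − Σzᵢ/Kᵢ = -0.1912, so a root lies in (0, 1).
Iterate (Newton) starting at ψ = 0.5:
  ψ = 0.5000: g = 0.05489, g' = -0.4166 → ψ = 0.6318
  ψ = 0.6318: g = -0.00039, g' = -0.4269 → ψ = 0.6308
Converged at ψ = 0.6308.
Then V = ψ·F = 0.6308·53 = 33.4 mol/h and L = F − V = 19.6 mol/h.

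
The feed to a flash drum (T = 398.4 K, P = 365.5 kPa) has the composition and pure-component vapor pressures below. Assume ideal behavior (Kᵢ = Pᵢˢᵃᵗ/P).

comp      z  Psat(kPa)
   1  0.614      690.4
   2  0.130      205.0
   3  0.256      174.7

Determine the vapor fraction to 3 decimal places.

Raoult's law: Kᵢ = Pᵢˢᵃᵗ/P = Pᵢˢᵃᵗ/365.5.
  K_1 = 690.4/365.5 = 1.88892, K_2 = 205.0/365.5 = 0.56088, K_3 = 174.7/365.5 = 0.47798
Newton–Raphson from ψ = 0.64:
  ψ = 0.640: g = 0.0678, g' = -0.403 → ψ = 0.808
  ψ = 0.808: g = -0.0021, g' = -0.433 → ψ = 0.803
Converged at ψ = 0.803.

ψ = 0.803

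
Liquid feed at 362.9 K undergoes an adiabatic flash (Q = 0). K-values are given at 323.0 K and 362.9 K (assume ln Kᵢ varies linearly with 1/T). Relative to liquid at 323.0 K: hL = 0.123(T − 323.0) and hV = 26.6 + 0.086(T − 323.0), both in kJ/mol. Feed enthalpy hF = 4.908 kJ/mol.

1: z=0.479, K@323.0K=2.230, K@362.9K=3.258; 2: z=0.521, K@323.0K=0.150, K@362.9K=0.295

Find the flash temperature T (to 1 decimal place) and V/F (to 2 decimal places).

Adiabatic flash: solve Rachford–Rice at each trial T, then check hF = ψ·hV(T) + (1−ψ)·hL(T).
  T = 323.0 K: K = (2.230, 0.150), RR gives ψ = 0.140, H_out = 3.723 kJ/mol
  T = 362.9 K: K = (3.258, 0.295), RR gives ψ = 0.449, H_out = 16.181 kJ/mol
  T = 342.9 K: K = (2.724, 0.214), RR gives ψ = 0.307, H_out = 10.401 kJ/mol
  T = 332.9 K: K = (2.471, 0.180), RR gives ψ = 0.230, H_out = 7.251 kJ/mol
  T = 327.9 K: K = (2.348, 0.164), RR gives ψ = 0.187, H_out = 5.536 kJ/mol
  T = 325.4 K: K = (2.287, 0.157), RR gives ψ = 0.164, H_out = 4.630 kJ/mol
  T = 326.6 K: K = (2.316, 0.161), RR gives ψ = 0.175, H_out = 5.070 kJ/mol
Linear interpolation between T = 325.4 (H_out = 4.630) and T = 326.6 (H_out = 5.070) on hF = 4.908 gives T ≈ 326.2 K, at which ψ = 0.17.

T = 326.2 K, V/F = 0.17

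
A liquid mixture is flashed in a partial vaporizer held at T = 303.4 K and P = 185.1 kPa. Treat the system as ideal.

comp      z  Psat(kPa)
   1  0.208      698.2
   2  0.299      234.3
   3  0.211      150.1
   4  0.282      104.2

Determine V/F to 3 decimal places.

Raoult's law: Kᵢ = Pᵢˢᵃᵗ/P = Pᵢˢᵃᵗ/185.1.
  K_1 = 698.2/185.1 = 3.77202, K_2 = 234.3/185.1 = 1.26580, K_3 = 150.1/185.1 = 0.81091, K_4 = 104.2/185.1 = 0.56294
Iterate (Newton) starting at V/F = 0.54:
  V/F = 0.540: g = 0.0947, g' = -0.374 → V/F = 0.793
  V/F = 0.793: g = 0.0104, g' = -0.307 → V/F = 0.827
Converged at V/F = 0.827.

V/F = 0.827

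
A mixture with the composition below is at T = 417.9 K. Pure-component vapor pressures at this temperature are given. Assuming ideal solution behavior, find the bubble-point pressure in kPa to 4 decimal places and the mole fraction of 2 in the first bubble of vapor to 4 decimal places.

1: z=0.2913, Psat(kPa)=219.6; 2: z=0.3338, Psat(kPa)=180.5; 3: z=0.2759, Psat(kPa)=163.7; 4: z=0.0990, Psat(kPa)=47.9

Pbub = 174.1273 kPa, y_2 = 0.3460

At the bubble point ψ → 0, so ΣzᵢKᵢ = 1 with Kᵢ = Pᵢˢᵃᵗ/P ⇒ P = ΣzᵢPᵢˢᵃᵗ.
P = 0.2913·219.6 + 0.3338·180.5 + 0.2759·163.7 + 0.0990·47.9 = 174.1273 kPa
yᵢ = zᵢPᵢˢᵃᵗ/P ⇒ y_2 = 0.3338·180.5/174.1273 = 0.3460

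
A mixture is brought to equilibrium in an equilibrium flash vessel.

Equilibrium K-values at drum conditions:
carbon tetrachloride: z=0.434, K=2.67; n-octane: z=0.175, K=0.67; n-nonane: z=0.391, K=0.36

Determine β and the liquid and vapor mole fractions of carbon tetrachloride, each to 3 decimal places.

β = 0.443, x_carbon tetrachloride = 0.250, y_carbon tetrachloride = 0.666

Material balance + equilibrium reduce to Σ zᵢ(Kᵢ−1)/(1+β(Kᵢ−1)) = 0.
g(0) = ΣzᵢKᵢ − 1 = 0.417 and g(1) = 1 − Σzᵢ/Kᵢ = -0.510, so a root lies in (0, 1).
Newton iteration, β⁰ = 0.5:
  β = 0.500: g = -0.0422, g' = -0.733 → β = 0.442
  β = 0.442: g = 0.0001, g' = -0.738 → β = 0.443
Converged at β = 0.443.
Compositions from xᵢ = zᵢ/(1+β(Kᵢ−1)), yᵢ = Kᵢxᵢ:
  carbon tetrachloride: x = 0.250, y = 0.666
  n-octane: x = 0.205, y = 0.137
  n-nonane: x = 0.546, y = 0.196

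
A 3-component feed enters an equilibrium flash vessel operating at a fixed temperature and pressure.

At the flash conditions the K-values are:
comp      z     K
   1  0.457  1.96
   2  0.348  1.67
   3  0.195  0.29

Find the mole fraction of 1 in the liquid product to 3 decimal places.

x_1 = 0.246

Let ψ = V/F and solve Σ zᵢ(Kᵢ−1)/(1+ψ(Kᵢ−1)) = 0.
Feasibility: ΣzᵢKᵢ = 1.533, Σzᵢ/Kᵢ = 1.114 — both > 1, two phases present.
Newton iteration, ψ⁰ = 0.5:
  ψ = 0.500: g = 0.2564, g' = -0.516 → ψ = 0.997
  ψ = 0.997: g = -0.1097, g' = -1.317 → ψ = 0.913
  ψ = 0.913: g = -0.0156, g' = -0.976 → ψ = 0.898
  ψ = 0.898: g = -0.0004, g' = -0.929 → ψ = 0.897
Converged at ψ = 0.897.
Compositions from xᵢ = zᵢ/(1+ψ(Kᵢ−1)), yᵢ = Kᵢxᵢ:
  1: x = 0.246, y = 0.481
  2: x = 0.217, y = 0.363
  3: x = 0.537, y = 0.156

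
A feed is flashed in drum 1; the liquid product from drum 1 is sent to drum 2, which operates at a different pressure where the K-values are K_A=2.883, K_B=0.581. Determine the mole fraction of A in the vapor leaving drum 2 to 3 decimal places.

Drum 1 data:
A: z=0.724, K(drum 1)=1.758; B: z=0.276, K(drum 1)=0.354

Drum 1:
Let ψ₁ = V/F and solve Σ zᵢ(Kᵢ−1)/(1+ψ₁(Kᵢ−1)) = 0.
g(0) = ΣzᵢKᵢ − 1 = 0.370 and g(1) = 1 − Σzᵢ/Kᵢ = -0.191, so a root lies in (0, 1).
Binary case is linear: z₁(K₁−1)(1+ψ₁(K₂−1)) + z₂(K₂−1)(1+ψ₁(K₁−1)) = 0
⇒ ψ₁ = [z₁(K₁−1)+z₂(K₂−1)] / [−(K₁−1)(K₂−1)] = 0.3705/0.4897 = 0.757
Drum-1 compositions:
  A: x = 0.460, y = 0.809
  B: x = 0.540, y = 0.191
Drum-2 feed = drum-1 liquid: z₂ = (0.4601, 0.5399).
Drum 2:
Let ψ₂ = V/F and solve Σ zᵢ(Kᵢ−1)/(1+ψ₂(Kᵢ−1)) = 0.
Check two-phase: ΣzᵢKᵢ = 1.640 > 1 and Σzᵢ/Kᵢ = 1.089 > 1, so g(0) = 0.640 > 0 and g(1) = -0.089 < 0.
Newton iteration, ψ₂⁰ = 0.5:
  ψ₂ = 0.500: g = 0.1601, g' = -0.584 → ψ₂ = 0.774
  ψ₂ = 0.774: g = 0.0178, g' = -0.478 → ψ₂ = 0.811
Converged at ψ₂ = 0.811.
  A: x = 0.182, y = 0.525
  B: x = 0.818, y = 0.475

y_A (drum 2) = 0.525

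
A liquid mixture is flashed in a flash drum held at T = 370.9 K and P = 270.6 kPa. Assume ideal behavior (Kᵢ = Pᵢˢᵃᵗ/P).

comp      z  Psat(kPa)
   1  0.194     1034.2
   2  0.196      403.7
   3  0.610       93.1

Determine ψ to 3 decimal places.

Raoult's law: Kᵢ = Pᵢˢᵃᵗ/P = Pᵢˢᵃᵗ/270.6.
  K_1 = 1034.2/270.6 = 3.82188, K_2 = 403.7/270.6 = 1.49187, K_3 = 93.1/270.6 = 0.34405
Material balance + equilibrium reduce to Σ zᵢ(Kᵢ−1)/(1+ψ(Kᵢ−1)) = 0.
Check two-phase: ΣzᵢKᵢ = 1.244 > 1 and Σzᵢ/Kᵢ = 1.955 > 1, so g(0) = 0.244 > 0 and g(1) = -0.955 < 0.
Iterate (Newton) starting at ψ = 0.49:
  ψ = 0.490: g = -0.2822, g' = -0.873 → ψ = 0.167
  ψ = 0.167: g = 0.0122, g' = -1.086 → ψ = 0.178
Converged at ψ = 0.178.

ψ = 0.178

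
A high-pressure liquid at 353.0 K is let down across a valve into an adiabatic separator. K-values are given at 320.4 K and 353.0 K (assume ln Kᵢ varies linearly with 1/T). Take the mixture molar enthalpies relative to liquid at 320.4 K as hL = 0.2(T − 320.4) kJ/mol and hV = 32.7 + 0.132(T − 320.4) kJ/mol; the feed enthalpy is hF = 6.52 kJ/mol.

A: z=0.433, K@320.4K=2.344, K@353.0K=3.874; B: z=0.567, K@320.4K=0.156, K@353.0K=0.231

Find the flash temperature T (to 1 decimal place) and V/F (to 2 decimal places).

Adiabatic flash: solve Rachford–Rice at each trial T, then check hF = ψ·hV(T) + (1−ψ)·hL(T).
  T = 320.4 K: K = (2.344, 0.156), RR gives ψ = 0.091, H_out = 2.981 kJ/mol
  T = 353.0 K: K = (3.874, 0.231), RR gives ψ = 0.366, H_out = 17.670 kJ/mol
  T = 336.7 K: K = (3.050, 0.192), RR gives ψ = 0.259, H_out = 11.446 kJ/mol
  T = 328.5 K: K = (2.681, 0.173), RR gives ψ = 0.186, H_out = 7.610 kJ/mol
  T = 324.4 K: K = (2.507, 0.164), RR gives ψ = 0.142, H_out = 5.400 kJ/mol
  T = 326.4 K: K = (2.591, 0.169), RR gives ψ = 0.164, H_out = 6.508 kJ/mol
Linear interpolation between T = 326.4 (H_out = 6.508) and T = 328.5 (H_out = 7.610) on hF = 6.52 gives T ≈ 326.4 K, at which ψ = 0.16.

T = 326.4 K, V/F = 0.16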